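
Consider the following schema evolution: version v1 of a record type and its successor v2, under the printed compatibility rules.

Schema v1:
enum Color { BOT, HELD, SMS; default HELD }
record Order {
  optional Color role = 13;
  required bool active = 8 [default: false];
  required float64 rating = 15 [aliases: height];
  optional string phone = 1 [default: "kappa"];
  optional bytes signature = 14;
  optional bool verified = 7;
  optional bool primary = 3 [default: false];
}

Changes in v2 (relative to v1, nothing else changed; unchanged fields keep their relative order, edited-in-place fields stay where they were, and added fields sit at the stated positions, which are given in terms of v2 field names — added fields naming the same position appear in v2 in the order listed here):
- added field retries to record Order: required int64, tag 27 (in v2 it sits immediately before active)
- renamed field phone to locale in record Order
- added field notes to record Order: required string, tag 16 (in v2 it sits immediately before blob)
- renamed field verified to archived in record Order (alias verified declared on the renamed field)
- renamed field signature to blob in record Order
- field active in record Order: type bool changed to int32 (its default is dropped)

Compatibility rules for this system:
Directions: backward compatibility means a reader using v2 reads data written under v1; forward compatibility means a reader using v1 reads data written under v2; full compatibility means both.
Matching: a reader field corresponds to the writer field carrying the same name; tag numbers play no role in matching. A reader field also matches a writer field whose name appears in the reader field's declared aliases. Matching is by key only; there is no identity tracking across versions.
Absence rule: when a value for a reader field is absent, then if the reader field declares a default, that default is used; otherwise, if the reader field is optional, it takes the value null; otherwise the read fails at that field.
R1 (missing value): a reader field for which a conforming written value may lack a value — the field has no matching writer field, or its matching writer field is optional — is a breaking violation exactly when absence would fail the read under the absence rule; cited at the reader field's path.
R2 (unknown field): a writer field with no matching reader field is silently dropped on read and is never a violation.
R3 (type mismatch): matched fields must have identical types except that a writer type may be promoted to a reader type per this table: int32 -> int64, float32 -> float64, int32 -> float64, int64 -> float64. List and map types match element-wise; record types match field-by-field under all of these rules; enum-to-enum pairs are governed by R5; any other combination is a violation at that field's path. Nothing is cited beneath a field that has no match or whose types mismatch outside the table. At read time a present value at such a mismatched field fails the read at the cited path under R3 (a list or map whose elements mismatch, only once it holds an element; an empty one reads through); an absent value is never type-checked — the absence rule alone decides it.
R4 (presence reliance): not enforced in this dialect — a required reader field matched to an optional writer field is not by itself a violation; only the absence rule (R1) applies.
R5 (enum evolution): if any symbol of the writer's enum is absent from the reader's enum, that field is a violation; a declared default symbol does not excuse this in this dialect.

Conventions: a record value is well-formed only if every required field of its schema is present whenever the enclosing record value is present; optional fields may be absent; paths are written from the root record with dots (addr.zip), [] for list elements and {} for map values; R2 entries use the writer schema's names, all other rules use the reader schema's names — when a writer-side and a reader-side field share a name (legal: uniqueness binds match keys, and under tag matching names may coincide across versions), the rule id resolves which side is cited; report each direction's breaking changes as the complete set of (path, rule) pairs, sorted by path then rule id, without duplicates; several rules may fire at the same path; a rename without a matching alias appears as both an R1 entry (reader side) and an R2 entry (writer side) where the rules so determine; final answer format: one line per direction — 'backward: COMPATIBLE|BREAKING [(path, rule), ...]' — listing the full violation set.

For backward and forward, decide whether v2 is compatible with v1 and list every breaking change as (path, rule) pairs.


the writer's type comes first in each Order pair
checking backward for Order: reader v2 against writer v1:
  Color -> Color, writer optional: role aligns to role
  retries: no writer-side match
  bool -> int32, writer required: active aligns to active
  float64 -> float64, writer required: rating aligns to rating
  locale: no writer-side match
  notes: no writer-side match
  blob: no writer-side match
  bool -> bool, writer optional: archived aligns to verified
  bool -> bool, writer optional: primary aligns to primary
  phone (writer side), unknown to reader
  signature (writer side), unknown to reader
  rule R3 violated at active
  rule R1 violated at notes
  rule R1 violated at retries
  backward on Order therefore BREAKING (3)
checking forward for Order: reader v1 against writer v2:
  Color -> Color, writer optional: role aligns to role
  int32 -> bool, writer required: active aligns to active
  float64 -> float64, writer required: rating aligns to rating
  phone: no writer-side match
  signature: no writer-side match
  verified: no writer-side match
  bool -> bool, writer optional: primary aligns to primary
  retries (writer side), unknown to reader
  locale (writer side), unknown to reader
  notes (writer side), unknown to reader
  blob (writer side), unknown to reader
  archived (writer side), unknown to reader
  rule R3 violated at active
  forward on Order therefore BREAKING (1)

backward: BREAKING [(active, R3), (notes, R1), (retries, R1)]; forward: BREAKING [(active, R3)]


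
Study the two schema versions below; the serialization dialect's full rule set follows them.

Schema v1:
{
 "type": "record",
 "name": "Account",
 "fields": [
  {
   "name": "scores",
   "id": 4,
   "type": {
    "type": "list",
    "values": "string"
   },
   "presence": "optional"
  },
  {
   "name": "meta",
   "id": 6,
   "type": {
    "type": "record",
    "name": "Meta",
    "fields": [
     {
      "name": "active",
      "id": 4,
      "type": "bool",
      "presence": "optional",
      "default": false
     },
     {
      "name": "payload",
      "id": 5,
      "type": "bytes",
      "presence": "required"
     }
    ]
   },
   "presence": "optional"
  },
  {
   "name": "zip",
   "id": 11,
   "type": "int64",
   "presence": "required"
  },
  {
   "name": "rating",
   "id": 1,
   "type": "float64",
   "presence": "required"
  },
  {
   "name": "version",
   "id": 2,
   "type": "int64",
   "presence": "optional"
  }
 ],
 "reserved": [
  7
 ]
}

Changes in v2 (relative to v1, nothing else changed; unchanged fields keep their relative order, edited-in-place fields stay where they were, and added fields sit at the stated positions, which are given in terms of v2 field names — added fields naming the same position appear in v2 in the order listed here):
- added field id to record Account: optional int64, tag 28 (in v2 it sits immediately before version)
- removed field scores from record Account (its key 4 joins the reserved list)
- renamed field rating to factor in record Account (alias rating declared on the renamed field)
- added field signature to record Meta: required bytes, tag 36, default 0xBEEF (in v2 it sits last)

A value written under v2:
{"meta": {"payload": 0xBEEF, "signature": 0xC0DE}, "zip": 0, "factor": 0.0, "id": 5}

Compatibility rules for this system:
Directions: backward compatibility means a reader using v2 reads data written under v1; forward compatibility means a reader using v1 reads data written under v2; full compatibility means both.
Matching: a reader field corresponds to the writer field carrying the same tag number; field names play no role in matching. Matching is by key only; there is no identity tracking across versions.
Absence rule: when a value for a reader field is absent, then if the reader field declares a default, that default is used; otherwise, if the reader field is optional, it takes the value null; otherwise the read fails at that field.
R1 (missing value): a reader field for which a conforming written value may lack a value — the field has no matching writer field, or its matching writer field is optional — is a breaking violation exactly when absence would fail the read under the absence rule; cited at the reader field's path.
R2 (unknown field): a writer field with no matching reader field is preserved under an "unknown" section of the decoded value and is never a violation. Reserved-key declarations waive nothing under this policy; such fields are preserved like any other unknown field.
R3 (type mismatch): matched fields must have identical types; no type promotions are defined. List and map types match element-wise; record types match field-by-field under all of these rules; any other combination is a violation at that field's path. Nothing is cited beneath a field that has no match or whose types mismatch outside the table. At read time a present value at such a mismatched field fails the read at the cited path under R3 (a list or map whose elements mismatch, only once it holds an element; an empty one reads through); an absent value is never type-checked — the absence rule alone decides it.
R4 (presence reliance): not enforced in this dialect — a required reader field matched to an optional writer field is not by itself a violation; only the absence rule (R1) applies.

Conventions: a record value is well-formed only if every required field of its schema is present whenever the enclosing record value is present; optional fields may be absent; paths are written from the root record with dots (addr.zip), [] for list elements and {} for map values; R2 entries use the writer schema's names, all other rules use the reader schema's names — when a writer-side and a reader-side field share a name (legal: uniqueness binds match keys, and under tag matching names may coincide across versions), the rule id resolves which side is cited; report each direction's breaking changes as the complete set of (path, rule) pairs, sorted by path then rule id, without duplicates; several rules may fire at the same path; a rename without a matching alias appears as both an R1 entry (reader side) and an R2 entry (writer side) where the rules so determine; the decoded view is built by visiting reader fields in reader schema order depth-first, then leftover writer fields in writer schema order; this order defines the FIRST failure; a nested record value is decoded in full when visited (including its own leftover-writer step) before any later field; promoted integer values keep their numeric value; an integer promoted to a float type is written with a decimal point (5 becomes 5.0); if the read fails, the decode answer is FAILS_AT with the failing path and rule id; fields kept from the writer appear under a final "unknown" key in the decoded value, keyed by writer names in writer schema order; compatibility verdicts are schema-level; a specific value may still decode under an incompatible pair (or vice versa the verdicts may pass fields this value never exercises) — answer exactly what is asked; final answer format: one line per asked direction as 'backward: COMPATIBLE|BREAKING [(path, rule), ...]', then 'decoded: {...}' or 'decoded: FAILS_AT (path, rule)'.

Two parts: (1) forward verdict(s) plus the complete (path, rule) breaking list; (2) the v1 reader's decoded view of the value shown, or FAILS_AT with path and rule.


in Account below, arrows point writer -> reader
forward on Account — v1 reading data written by v2:
  no writer field matches reader scores
  meta: Meta -> Meta, writer optional; from meta
  zip: int64 -> int64, writer required; from zip
  rating: float64 -> float64, writer required; from factor
  version: int64 -> int64, writer optional; from version
  writer id: unknown to reader
  meta.active: bool -> bool, writer optional; from meta.active
  meta.payload: bytes -> bytes, writer required; from meta.payload
  writer meta.signature: unknown to reader
  => forward: COMPATIBLE
decoding the Account value with the v1 reader:
  scores := null (absent, optional -> null)
  meta.active := false (absent -> default)
  meta.payload := 0xBEEF
  writer meta.signature: kept under "unknown"
  zip := 0
  rating := 0.0 (from writer factor)
  version := null (absent, optional -> null)
  writer id: kept under "unknown"
  => decoded: {"scores": null, "meta": {"active": false, "payload": 0xBEEF, "unknown": {"signature": 0xC0DE}}, "zip": 0, "rating": 0.0, "version": null, "unknown": {"id": 5}}
the other Account changes do not affect what is asked:
  removed field scores from record Account (its key 4 joins the reserved list) -> inert for the asked Account verdict: nothing fires
  renamed field rating to factor in record Account (alias rating declared on the renamed field) -> inert for the asked Account verdict: nothing fires

forward: COMPATIBLE []; decoded: {"scores": null, "meta": {"active": false, "payload": 0xBEEF, "unknown": {"signature": 0xC0DE}}, "zip": 0, "rating": 0.0, "version": null, "unknown": {"id": 5}}


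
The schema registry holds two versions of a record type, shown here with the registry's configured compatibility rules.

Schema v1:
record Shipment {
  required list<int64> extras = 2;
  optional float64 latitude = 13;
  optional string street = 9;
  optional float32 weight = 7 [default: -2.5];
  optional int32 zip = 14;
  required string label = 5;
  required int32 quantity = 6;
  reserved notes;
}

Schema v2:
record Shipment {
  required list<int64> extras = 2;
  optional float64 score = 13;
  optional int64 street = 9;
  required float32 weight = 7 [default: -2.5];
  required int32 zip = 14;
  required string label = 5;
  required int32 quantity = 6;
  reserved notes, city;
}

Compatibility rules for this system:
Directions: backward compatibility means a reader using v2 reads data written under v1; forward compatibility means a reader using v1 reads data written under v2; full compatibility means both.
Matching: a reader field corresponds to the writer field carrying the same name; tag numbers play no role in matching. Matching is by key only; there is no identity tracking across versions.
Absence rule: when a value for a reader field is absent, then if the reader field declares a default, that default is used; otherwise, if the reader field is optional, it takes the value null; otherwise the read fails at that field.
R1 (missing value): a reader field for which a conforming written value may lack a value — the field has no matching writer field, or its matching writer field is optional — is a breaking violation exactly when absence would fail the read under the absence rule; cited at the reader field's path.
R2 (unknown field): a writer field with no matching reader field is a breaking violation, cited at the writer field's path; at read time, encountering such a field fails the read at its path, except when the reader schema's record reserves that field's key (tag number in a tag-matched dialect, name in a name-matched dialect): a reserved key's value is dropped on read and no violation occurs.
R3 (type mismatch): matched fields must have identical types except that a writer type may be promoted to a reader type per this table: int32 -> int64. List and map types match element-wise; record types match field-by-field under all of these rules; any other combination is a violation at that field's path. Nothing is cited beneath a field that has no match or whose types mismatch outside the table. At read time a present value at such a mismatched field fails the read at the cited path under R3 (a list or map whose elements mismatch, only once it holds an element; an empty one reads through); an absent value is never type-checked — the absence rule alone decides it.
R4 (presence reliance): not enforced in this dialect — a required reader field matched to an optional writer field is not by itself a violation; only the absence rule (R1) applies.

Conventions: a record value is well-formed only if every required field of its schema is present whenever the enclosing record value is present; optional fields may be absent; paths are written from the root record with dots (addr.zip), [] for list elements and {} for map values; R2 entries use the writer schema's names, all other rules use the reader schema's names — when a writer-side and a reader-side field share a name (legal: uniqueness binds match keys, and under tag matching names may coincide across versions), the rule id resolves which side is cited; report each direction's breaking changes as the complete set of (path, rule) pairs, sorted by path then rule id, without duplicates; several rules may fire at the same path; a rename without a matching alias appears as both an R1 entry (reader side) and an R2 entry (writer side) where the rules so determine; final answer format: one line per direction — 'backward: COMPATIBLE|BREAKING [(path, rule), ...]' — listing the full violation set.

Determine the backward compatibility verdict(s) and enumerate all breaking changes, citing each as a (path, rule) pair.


backward: BREAKING [(latitude, R2), (street, R3), (zip, R1)]

in Shipment below, arrows point writer -> reader
backward analysis of Shipment with v2 as reader and v1 as writer:
  list<int64> -> list<int64>, writer required: extras aligns to extras
  score: no writer-side match
  string -> int64, writer optional: street aligns to street
  float32 -> float32, writer optional: weight aligns to weight
  int32 -> int32, writer optional: zip aligns to zip
  string -> string, writer required: label aligns to label
  int32 -> int32, writer required: quantity aligns to quantity
  leftover writer field: latitude
  violation R2 at latitude
  violation R3 at street
  violation R1 at zip
  => 3 violation(s): backward is BREAKING for Shipment
checking off the Shipment differences that do not matter here:
  field weight in record Shipment: optional changed to required -> inert for the asked Shipment verdict: nothing fires


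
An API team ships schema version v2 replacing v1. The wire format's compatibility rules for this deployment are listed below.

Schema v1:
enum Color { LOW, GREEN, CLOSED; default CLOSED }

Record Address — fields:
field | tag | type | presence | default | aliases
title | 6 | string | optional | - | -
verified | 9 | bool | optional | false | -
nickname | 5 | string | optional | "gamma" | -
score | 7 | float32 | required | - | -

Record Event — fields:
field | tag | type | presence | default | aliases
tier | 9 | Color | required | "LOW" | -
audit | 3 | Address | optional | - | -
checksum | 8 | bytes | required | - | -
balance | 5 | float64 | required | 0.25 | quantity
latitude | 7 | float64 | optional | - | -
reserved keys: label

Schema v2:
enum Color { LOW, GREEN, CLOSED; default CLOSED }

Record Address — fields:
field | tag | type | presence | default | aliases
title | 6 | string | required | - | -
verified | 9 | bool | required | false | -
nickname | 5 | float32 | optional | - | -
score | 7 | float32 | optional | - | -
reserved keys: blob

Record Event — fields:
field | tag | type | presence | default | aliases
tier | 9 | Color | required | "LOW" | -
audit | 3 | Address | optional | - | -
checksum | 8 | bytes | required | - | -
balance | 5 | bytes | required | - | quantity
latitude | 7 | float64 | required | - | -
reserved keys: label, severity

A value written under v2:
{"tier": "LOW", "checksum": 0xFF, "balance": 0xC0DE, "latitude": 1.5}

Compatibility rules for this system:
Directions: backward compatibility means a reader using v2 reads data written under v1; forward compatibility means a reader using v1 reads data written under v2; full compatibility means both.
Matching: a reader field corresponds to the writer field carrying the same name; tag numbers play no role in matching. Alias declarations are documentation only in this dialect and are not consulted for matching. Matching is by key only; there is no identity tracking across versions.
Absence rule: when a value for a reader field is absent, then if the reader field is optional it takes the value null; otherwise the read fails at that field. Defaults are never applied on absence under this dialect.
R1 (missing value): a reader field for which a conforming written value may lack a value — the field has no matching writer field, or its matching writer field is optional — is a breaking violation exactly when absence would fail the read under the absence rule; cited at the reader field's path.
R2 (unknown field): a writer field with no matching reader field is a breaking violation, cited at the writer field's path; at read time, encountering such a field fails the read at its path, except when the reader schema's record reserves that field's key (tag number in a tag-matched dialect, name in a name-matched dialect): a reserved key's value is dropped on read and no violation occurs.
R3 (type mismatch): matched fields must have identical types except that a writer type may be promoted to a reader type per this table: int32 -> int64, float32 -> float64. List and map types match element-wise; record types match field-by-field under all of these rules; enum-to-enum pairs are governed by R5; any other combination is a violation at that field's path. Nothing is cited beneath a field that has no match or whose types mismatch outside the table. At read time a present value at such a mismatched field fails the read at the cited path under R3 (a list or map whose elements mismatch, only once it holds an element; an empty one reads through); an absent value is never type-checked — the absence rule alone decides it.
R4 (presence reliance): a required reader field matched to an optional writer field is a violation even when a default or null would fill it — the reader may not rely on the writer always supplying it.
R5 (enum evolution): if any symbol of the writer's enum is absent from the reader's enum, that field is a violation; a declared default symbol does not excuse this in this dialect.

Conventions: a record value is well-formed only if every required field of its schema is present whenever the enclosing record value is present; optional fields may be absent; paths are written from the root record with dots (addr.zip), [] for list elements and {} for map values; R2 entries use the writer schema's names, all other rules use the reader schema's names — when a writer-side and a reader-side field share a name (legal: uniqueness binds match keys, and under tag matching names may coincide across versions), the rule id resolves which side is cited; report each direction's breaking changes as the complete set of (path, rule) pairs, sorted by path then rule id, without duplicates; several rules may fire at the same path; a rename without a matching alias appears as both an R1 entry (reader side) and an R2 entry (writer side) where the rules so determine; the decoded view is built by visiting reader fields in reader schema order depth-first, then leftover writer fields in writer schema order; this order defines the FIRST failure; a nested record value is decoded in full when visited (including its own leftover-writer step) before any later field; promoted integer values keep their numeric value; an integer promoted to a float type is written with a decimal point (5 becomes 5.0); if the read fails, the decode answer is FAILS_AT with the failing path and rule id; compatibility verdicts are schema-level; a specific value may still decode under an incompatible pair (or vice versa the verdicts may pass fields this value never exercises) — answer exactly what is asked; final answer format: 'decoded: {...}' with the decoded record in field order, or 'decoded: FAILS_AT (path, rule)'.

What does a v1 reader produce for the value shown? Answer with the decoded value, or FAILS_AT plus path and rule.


the writer's type comes first in each Event pair
decode walk for Event under reader schema v1:
  tier := "LOW"
  audit := null (absent, optional -> null)
  checksum := 0xFF
  read fails at balance under R3
  => FAILS_AT (balance, R3)
remaining Event differences; none change what is asked:
  field title in record Address: optional changed to required -> matters for Event compatibility verdicts, not for this value's decode
  field latitude in record Event: optional changed to required -> matters for Event compatibility verdicts, not for this value's decode
  field nickname in record Address: type string changed to float32 (its default is dropped) -> matters for Event compatibility verdicts, not for this value's decode
  field score in record Address: required changed to optional -> matters for Event compatibility verdicts, not for this value's decode
  field verified in record Address: optional changed to required -> matters for Event compatibility verdicts, not for this value's decode

decoded: FAILS_AT (balance, R3)


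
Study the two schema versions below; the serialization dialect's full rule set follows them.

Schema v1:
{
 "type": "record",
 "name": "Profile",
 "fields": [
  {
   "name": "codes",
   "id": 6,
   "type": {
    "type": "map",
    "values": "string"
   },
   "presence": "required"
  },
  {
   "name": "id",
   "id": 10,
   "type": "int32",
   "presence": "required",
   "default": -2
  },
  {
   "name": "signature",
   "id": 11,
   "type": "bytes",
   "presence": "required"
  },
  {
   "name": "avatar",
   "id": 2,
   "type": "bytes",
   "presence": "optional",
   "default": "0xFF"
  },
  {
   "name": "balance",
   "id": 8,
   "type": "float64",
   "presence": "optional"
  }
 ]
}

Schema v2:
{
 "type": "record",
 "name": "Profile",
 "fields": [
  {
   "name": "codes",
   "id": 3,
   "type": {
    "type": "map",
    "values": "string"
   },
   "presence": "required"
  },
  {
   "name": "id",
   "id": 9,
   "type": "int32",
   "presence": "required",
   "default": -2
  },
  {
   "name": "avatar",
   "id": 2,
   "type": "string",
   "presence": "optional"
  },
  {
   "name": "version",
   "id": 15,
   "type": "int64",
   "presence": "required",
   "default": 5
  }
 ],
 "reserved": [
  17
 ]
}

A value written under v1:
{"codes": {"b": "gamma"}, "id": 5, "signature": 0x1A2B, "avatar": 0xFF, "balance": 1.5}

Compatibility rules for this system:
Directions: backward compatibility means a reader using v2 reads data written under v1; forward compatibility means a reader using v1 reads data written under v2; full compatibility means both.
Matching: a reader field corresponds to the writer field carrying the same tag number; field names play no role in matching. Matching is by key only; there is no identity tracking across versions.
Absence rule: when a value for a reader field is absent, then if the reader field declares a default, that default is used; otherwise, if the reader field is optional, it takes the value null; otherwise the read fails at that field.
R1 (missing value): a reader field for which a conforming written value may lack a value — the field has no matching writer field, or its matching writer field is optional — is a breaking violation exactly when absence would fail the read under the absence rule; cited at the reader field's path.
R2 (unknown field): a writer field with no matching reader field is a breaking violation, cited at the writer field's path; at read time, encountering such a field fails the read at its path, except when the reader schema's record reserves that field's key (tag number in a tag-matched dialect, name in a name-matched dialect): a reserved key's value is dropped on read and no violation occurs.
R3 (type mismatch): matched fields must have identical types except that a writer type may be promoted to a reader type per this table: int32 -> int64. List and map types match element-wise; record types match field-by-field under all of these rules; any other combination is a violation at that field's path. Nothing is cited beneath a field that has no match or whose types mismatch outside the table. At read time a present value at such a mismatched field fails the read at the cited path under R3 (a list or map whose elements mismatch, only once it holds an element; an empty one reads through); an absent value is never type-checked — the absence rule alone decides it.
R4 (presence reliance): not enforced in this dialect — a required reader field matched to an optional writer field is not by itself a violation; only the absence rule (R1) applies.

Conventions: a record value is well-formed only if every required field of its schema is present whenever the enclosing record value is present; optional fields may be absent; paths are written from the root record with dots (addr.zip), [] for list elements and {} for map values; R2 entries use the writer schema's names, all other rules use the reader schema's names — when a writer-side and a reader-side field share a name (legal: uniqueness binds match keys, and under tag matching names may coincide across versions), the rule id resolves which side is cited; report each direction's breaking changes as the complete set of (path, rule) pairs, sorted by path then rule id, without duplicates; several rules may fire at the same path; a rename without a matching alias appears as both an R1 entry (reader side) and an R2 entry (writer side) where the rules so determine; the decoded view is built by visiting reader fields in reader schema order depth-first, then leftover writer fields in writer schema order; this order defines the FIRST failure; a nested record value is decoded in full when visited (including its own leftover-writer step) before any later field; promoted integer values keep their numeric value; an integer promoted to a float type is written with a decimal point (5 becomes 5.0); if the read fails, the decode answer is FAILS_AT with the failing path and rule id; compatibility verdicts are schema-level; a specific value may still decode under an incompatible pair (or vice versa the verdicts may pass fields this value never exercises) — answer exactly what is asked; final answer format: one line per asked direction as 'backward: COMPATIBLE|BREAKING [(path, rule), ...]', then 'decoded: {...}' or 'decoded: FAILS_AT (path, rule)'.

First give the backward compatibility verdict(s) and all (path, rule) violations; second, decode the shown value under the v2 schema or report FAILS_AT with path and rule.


arrows below run writer -> reader for Profile
backward on Profile — v2 reading data written by v1:
  codes: no writer-side match
  id: no writer-side match
  writer optional, bytes -> string: reader avatar maps from writer avatar
  version: no writer-side match
  writer codes: unknown to reader
  writer id: unknown to reader
  writer signature: unknown to reader
  writer balance: unknown to reader
  rule R3 violated at avatar
  rule R2 violated at balance
  rule R1 violated at codes
  rule R2 violated at codes
  rule R2 violated at id
  rule R2 violated at signature
  backward on Profile therefore BREAKING (6)
decode (reader v2):
  read fails at codes under R1 (no fill)
  => FAILS_AT (codes, R1)
ruling out the remaining Profile differences:
  added field version to record Profile: required int64, tag 15, default 5 (in v2 it sits last) -> its effect on Profile is confined to the forward direction, not asked

backward: BREAKING [(avatar, R3), (balance, R2), (codes, R1), (codes, R2), (id, R2), (signature, R2)]; decoded: FAILS_AT (codes, R1)


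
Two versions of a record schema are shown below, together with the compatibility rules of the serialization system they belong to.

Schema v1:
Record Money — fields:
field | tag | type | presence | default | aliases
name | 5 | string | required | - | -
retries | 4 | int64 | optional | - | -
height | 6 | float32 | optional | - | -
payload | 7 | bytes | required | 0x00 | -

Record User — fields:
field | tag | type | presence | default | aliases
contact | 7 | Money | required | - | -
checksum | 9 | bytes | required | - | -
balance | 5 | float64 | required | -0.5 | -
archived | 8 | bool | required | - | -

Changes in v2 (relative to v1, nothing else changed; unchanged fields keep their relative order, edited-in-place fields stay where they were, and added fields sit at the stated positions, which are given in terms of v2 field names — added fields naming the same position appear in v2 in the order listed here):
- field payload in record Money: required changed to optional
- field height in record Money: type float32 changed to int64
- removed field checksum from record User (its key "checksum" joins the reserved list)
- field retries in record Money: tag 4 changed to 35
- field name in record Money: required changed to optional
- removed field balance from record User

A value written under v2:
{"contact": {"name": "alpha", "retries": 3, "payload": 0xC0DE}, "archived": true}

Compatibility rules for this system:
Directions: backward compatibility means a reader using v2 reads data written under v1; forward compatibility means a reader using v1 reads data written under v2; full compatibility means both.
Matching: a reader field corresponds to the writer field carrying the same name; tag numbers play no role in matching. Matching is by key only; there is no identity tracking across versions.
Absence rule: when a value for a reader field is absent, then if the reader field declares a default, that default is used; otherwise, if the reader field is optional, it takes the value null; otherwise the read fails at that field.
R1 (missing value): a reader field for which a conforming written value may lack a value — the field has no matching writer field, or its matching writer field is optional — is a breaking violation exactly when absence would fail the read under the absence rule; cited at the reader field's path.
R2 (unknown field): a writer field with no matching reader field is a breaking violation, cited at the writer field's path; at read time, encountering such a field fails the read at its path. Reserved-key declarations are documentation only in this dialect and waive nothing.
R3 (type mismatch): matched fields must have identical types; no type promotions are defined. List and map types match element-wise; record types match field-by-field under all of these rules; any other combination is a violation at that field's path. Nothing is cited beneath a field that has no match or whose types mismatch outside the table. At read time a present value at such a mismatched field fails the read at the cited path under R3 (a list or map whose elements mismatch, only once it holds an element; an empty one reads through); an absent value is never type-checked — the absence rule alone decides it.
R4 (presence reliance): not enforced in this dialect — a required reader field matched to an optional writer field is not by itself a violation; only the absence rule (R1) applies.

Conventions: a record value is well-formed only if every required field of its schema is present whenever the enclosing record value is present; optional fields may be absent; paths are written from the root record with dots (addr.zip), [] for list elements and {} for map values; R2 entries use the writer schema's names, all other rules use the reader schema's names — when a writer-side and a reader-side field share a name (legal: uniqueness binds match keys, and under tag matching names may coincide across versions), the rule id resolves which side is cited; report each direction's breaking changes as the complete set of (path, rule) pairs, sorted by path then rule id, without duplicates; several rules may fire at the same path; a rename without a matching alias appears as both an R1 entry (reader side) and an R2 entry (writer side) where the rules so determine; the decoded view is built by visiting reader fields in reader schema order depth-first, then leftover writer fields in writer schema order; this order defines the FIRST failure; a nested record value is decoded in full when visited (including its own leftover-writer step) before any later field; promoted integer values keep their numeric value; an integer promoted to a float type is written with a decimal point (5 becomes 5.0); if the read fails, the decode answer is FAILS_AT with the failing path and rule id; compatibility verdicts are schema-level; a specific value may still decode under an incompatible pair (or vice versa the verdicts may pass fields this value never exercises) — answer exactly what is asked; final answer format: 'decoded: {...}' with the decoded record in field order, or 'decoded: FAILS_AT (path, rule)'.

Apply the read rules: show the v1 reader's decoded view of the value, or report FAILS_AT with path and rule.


in User below, arrows point writer -> reader
migrating the User value to v1:
  contact.name := "alpha"
  contact.retries := 3
  contact.height := null (absent, optional -> null)
  contact.payload := 0xC0DE
  read fails at checksum under R1 (no fill)
  => FAILS_AT (checksum, R1)
remaining User differences; none change what is asked:
  field payload in record Money: required changed to optional -> inert under this dialect — no rule fires on User and the result does not move
  field height in record Money: type float32 changed to int64 -> affects the rule determinations only; this particular User value decodes identically
  field retries in record Money: tag 4 changed to 35 -> inert under this dialect — no rule fires on User and the result does not move
  field name in record Money: required changed to optional -> affects the rule determinations only; this particular User value decodes identically
  removed field balance from record User -> affects the rule determinations only; this particular User value decodes identically

decoded: FAILS_AT (checksum, R1)


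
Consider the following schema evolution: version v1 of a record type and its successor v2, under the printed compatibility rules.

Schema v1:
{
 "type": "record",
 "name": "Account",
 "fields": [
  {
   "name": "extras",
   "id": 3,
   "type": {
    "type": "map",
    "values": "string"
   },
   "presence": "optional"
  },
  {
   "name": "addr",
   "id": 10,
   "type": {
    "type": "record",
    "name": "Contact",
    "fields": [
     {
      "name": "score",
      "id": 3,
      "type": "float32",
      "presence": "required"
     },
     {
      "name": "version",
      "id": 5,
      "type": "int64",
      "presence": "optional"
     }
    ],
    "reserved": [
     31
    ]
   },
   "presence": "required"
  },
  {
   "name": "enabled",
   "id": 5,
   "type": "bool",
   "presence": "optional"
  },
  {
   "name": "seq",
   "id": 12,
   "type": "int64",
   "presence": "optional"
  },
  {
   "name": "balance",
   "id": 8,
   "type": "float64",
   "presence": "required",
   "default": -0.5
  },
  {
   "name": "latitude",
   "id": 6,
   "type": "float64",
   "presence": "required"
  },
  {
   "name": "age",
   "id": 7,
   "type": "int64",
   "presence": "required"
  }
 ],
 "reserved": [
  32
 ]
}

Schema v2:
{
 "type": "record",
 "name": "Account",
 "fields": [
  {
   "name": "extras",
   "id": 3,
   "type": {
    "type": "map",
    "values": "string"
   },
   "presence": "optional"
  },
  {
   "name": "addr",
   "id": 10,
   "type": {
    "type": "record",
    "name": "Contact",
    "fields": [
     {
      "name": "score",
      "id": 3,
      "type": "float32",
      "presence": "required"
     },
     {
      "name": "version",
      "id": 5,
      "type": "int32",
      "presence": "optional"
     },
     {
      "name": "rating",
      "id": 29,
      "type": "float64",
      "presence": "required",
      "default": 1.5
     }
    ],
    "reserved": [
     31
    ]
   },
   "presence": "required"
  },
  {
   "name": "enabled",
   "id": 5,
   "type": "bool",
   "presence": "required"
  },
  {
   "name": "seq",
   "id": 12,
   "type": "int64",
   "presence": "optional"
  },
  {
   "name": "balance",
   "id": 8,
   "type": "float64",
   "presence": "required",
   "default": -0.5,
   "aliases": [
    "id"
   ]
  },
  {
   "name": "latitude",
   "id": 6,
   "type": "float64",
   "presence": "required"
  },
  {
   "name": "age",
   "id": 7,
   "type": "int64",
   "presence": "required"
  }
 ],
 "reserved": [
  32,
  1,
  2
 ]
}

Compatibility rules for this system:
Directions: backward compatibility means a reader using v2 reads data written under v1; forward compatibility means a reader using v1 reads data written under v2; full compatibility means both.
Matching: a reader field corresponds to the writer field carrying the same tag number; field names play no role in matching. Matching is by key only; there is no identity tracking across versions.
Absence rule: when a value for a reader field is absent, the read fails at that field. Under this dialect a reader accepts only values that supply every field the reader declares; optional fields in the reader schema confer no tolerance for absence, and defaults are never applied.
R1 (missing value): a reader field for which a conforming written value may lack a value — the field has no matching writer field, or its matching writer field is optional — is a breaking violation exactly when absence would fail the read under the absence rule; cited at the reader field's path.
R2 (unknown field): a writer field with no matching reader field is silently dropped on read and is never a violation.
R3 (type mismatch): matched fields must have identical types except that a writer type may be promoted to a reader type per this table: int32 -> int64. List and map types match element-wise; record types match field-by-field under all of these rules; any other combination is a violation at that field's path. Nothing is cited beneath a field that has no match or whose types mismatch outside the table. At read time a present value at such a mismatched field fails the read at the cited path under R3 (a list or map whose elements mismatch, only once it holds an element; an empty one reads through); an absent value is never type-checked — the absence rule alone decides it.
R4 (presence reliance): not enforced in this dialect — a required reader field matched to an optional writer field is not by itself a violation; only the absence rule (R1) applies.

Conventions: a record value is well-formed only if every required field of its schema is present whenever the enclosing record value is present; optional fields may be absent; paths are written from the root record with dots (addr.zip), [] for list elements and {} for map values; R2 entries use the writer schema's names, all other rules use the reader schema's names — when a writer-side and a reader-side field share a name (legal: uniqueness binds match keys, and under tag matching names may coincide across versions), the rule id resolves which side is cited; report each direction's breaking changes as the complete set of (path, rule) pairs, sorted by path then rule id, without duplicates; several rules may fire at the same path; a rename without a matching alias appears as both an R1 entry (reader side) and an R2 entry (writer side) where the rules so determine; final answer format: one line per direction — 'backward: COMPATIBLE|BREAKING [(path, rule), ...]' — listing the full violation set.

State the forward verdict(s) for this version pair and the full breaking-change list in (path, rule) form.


forward: BREAKING [(addr.version, R1), (extras, R1), (seq, R1)]

arrows below run writer -> reader for Account
forward pass over Account, reader schema v1, writer schema v2:
  extras <- extras (map<string, string> -> map<string, string>, writer optional)
  addr <- addr (Contact -> Contact, writer required)
  enabled <- enabled (bool -> bool, writer required)
  seq <- seq (int64 -> int64, writer optional)
  balance <- balance (float64 -> float64, writer required)
  latitude <- latitude (float64 -> float64, writer required)
  age <- age (int64 -> int64, writer required)
  addr.score <- addr.score (float32 -> float32, writer required)
  addr.version <- addr.version (int32 -> int64, writer optional)
  addr.rating (writer side), unknown to reader
  R1 fires at addr.version
  R1 fires at extras
  R1 fires at seq
  => forward verdict for Account: BREAKING, 3 violation(s)
the other Account changes do not affect what is asked:
  added field rating to record Contact: required float64, tag 29, default 1.5 (in v2 it sits last) -> its effect on Account is confined to the backward direction, not asked
  field version in record Contact: type int64 changed to int32 -> its effect on Account is confined to the backward direction, not asked
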